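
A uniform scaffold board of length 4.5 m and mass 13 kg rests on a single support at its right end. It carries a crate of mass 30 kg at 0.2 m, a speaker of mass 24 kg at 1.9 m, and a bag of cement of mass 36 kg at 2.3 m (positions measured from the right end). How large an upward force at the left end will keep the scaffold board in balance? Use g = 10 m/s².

F ≈ 364 N

Taking torques about the right end:
Beam weight: 13 × 10 = 130 N down at 2.25 m → arm 2.25 m, τ = 130 × 2.25 = 292.5 N·m counterclockwise.
Crate: 30 × 10 = 300 N down at 0.2 m → arm 0.2 m, τ = 300 × 0.2 = 60 N·m counterclockwise.
Speaker: 24 × 10 = 240 N down at 1.9 m → arm 1.9 m, τ = 240 × 1.9 = 456 N·m counterclockwise.
Bag of cement: 36 × 10 = 360 N down at 2.3 m → arm 2.3 m, τ = 360 × 2.3 = 828 N·m counterclockwise.
Net moment of the loads = 1636 N·m counterclockwise.
The upward force F acts at the left end, arm 4.5 m, giving F × 4.5 clockwise.
Balancing moments: F × 4.5 = 1636, giving F = 1636 / 4.5 = 364 N.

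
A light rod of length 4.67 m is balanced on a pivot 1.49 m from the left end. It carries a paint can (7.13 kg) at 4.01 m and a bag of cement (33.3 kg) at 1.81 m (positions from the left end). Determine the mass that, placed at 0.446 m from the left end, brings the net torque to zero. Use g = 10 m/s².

Choose the pivot (at 1.49 m from the left end) as the axis so the support reaction has zero arm there.
Paint can: 7.13 × 10 = 71.3 N down at 4.01 m → arm 2.52 m, τ = 71.3 × 2.52 = 179.7 N·m clockwise.
Bag of cement: 33.3 × 10 = 333 N down at 1.81 m → arm 0.32 m, τ = 333 × 0.32 = 106.6 N·m clockwise.
Net moment of known loads = 286.3 N·m clockwise.
An unknown mass m at 0.446 m has arm 1.044 m; its moment is m·g·1.044 counterclockwise.
Στ = 0 ⇒ m × 10 × 1.044 = 286.3 ⇒ m = 286.3 / (10 × 1.044) = 27.4 kg.

m ≈ 27.4 kg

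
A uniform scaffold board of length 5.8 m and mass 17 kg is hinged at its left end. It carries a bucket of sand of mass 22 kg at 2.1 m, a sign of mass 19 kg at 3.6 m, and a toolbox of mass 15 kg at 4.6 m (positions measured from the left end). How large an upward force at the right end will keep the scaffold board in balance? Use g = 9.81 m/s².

F ≈ 394 N

Choose the left end as the axis so the unknown pivot reaction has zero arm there.
Beam weight: 17 × 9.81 = 166.8 N down at 2.9 m → arm 2.9 m, τ = 166.8 × 2.9 = 483.7 N·m clockwise.
Bucket of sand: 22 × 9.81 = 215.8 N down at 2.1 m → arm 2.1 m, τ = 215.8 × 2.1 = 453.2 N·m clockwise.
Sign: 19 × 9.81 = 186.4 N down at 3.6 m → arm 3.6 m, τ = 186.4 × 3.6 = 671 N·m clockwise.
Toolbox: 15 × 9.81 = 147.2 N down at 4.6 m → arm 4.6 m, τ = 147.2 × 4.6 = 677.1 N·m clockwise.
Net moment of the loads = 2285 N·m clockwise.
The upward force F acts at the right end, arm 5.8 m, giving F × 5.8 counterclockwise.
For rotational equilibrium, F × 5.8 = 2285, so F = 2285 / 5.8 = 394 N.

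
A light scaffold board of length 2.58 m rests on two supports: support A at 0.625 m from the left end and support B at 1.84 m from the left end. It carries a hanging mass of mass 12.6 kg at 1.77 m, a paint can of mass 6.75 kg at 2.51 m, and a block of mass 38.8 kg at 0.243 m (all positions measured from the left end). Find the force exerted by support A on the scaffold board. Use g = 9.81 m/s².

About support B:
Hanging mass: 12.6 × 9.81 = 123.6 N down at 1.77 m → arm 0.07 m, τ = 123.6 × 0.07 = 8.652 N·m counterclockwise.
Paint can: 6.75 × 9.81 = 66.22 N down at 2.51 m → arm 0.67 m, τ = 66.22 × 0.67 = 44.37 N·m clockwise.
Block: 38.8 × 9.81 = 380.6 N down at 0.243 m → arm 1.597 m, τ = 380.6 × 1.597 = 607.8 N·m counterclockwise.
Net load moment about support B = 572.1 N·m counterclockwise.
Reaction R at support A is upward at 0.625 m, arm 1.215 m → moment R × 1.215 clockwise.
Setting net torque to zero: R × 1.215 = 572.1 → R = 471 N.

R_A ≈ 471 N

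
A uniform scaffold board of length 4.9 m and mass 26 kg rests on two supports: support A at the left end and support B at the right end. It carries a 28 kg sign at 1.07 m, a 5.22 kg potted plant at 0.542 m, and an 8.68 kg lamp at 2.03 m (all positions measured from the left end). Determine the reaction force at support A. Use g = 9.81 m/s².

Take moments about support B.
Beam weight: 26 × 9.81 = 255.1 N down at 2.45 m → arm 2.45 m, τ = 255.1 × 2.45 = 625 N·m counterclockwise.
Sign: 28 × 9.81 = 274.7 N down at 1.07 m → arm 3.83 m, τ = 274.7 × 3.83 = 1052 N·m counterclockwise.
Potted plant: 5.22 × 9.81 = 51.21 N down at 0.542 m → arm 4.358 m, τ = 51.21 × 4.358 = 223.2 N·m counterclockwise.
Lamp: 8.68 × 9.81 = 85.15 N down at 2.03 m → arm 2.87 m, τ = 85.15 × 2.87 = 244.4 N·m counterclockwise.
Net load moment about support B = 2145 N·m counterclockwise.
Reaction R at support A is upward at 0 m, arm 4.9 m → moment R × 4.9 clockwise.
For rotational equilibrium, R × 4.9 = 2145, so R = 438 N.

R_A ≈ 438 N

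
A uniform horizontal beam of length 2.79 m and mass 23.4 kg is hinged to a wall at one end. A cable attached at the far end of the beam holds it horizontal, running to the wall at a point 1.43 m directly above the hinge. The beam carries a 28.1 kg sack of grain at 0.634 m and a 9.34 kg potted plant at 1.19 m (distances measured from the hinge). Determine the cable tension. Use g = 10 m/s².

T ≈ 484 N

About the hinge:
Beam weight: 23.4 × 10 = 234 N down at 1.395 m → arm 1.395 m, τ = 234 × 1.395 = 326.4 N·m clockwise.
Sack of grain: 28.1 × 10 = 281 N down at 0.634 m → arm 0.634 m, τ = 281 × 0.634 = 178.2 N·m clockwise.
Potted plant: 9.34 × 10 = 93.4 N down at 1.19 m → arm 1.19 m, τ = 93.4 × 1.19 = 111.1 N·m clockwise.
Total clockwise load moment = 615.7 N·m.
The cable tension T acts at 2.79 m; only its component perpendicular to the beam, T sinθ, produces torque. sinθ = h/√(h²+d²) = 1.43/√(1.43²+2.79²) = 0.4561.
For rotational equilibrium, T × 2.79 × 0.4561 = 615.7, so T = 615.7 / 1.273 = 484 N.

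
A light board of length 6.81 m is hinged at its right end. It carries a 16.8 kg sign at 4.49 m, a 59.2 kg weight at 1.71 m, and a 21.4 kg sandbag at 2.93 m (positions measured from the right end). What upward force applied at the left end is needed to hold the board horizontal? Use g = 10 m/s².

Choose the right end as the axis so the unknown pivot reaction has zero arm there.
Sign: 16.8 × 10 = 168 N down at 4.49 m → arm 4.49 m, τ = 168 × 4.49 = 754.3 N·m counterclockwise.
Weight: 59.2 × 10 = 592 N down at 1.71 m → arm 1.71 m, τ = 592 × 1.71 = 1012 N·m counterclockwise.
Sandbag: 21.4 × 10 = 214 N down at 2.93 m → arm 2.93 m, τ = 214 × 2.93 = 627 N·m counterclockwise.
Net moment of the loads = 2393 N·m counterclockwise.
The upward force F acts at the left end, arm 6.81 m, giving F × 6.81 clockwise.
Στ = 0 ⇒ F × 6.81 = 2393 ⇒ F = 2393 / 6.81 = 351 N.

F ≈ 351 N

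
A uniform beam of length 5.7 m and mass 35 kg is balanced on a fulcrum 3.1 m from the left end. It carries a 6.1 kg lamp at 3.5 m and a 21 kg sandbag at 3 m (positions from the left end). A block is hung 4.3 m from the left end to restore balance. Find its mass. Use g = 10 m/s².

About the fulcrum (at 3.1 m from the left end):
Beam weight: 35 × 10 = 350 N down at 2.85 m → arm 0.25 m, τ = 350 × 0.25 = 87.5 N·m counterclockwise.
Lamp: 6.1 × 10 = 61 N down at 3.5 m → arm 0.4 m, τ = 61 × 0.4 = 24.4 N·m clockwise.
Sandbag: 21 × 10 = 210 N down at 3 m → arm 0.1 m, τ = 210 × 0.1 = 21 N·m counterclockwise.
Net moment of known loads = 84.1 N·m counterclockwise.
An unknown mass m at 4.3 m has arm 1.2 m; its moment is m·g·1.2 clockwise.
For rotational equilibrium, m × 10 × 1.2 = 84.1, so m = 84.1 / (10 × 1.2) = 7.01 kg.

m ≈ 7.01 kg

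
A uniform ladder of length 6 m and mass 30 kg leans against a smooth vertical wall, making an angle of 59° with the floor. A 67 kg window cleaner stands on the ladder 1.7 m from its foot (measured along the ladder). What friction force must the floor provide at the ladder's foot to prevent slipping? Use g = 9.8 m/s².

f ≈ 200 N

Choose the foot of the ladder as the axis so the floor normal and friction both act there and drop out.
Ladder weight 30×9.8 = 294 N acts at 3 m along the ladder; its horizontal arm is 3·cos59° = 1.545 m → τ = 454.2 N·m clockwise.
Window cleaner: 67×9.8 = 656.6 N at 1.7 m → arm 0.8756 m → τ = 574.9 N·m clockwise.
Wall normal N acts horizontally at the top; its moment arm is the height L sinθ = 6·sin59° = 5.143 m, counterclockwise.
Στ = 0 ⇒ N × 5.143 = 1029 ⇒ N = 200 N.
ΣFx = 0: friction at the foot balances the wall's push, so f = N_wall = 200 N.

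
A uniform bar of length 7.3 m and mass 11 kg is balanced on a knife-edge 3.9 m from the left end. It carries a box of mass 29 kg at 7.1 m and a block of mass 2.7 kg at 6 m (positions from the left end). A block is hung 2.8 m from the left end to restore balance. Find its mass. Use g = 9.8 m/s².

Sum moments about the knife-edge (at 3.9 m from the left end) (the support reaction has zero arm there).
Beam weight: 11 × 9.8 = 107.8 N down at 3.65 m → arm 0.25 m, τ = 107.8 × 0.25 = 26.95 N·m counterclockwise.
Box: 29 × 9.8 = 284.2 N down at 7.1 m → arm 3.2 m, τ = 284.2 × 3.2 = 909.4 N·m clockwise.
Block: 2.7 × 9.8 = 26.46 N down at 6 m → arm 2.1 m, τ = 26.46 × 2.1 = 55.57 N·m clockwise.
Net moment of known loads = 938 N·m clockwise.
An unknown mass m at 2.8 m has arm 1.1 m; its moment is m·g·1.1 counterclockwise.
Balancing moments: m × 9.8 × 1.1 = 938, giving m = 938 / (9.8 × 1.1) = 87 kg.

m ≈ 87 kg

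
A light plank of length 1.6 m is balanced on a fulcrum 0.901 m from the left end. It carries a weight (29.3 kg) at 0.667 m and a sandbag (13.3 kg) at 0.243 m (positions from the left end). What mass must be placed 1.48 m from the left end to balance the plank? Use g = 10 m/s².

m ≈ 27 kg

Take moments about the fulcrum (at 0.901 m from the left end).
Weight: 29.3 × 10 = 293 N down at 0.667 m → arm 0.234 m, τ = 293 × 0.234 = 68.56 N·m counterclockwise.
Sandbag: 13.3 × 10 = 133 N down at 0.243 m → arm 0.658 m, τ = 133 × 0.658 = 87.51 N·m counterclockwise.
Net moment of known loads = 156.1 N·m counterclockwise.
An unknown mass m at 1.48 m has arm 0.579 m; its moment is m·g·0.579 clockwise.
Στ = 0 ⇒ m × 10 × 0.579 = 156.1 ⇒ m = 156.1 / (10 × 0.579) = 27 kg.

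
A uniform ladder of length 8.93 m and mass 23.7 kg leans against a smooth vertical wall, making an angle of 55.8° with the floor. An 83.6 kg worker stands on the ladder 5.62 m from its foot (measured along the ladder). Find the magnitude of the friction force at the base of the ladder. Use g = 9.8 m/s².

Sum moments about the foot of the ladder (the floor normal and friction both act there and drop out).
Ladder weight 23.7×9.8 = 232.3 N acts at 4.465 m along the ladder; its horizontal arm is 4.465·cos55.8° = 2.51 m → τ = 583.1 N·m clockwise.
Worker: 83.6×9.8 = 819.3 N at 5.62 m → arm 3.159 m → τ = 2588 N·m clockwise.
Wall normal N acts horizontally at the top; its moment arm is the height L sinθ = 8.93·sin55.8° = 7.386 m, counterclockwise.
Setting net torque to zero: N × 7.386 = 3171 → N = 429 N.
ΣFx = 0: friction at the foot balances the wall's push, so f = N_wall = 429 N.

f ≈ 429 N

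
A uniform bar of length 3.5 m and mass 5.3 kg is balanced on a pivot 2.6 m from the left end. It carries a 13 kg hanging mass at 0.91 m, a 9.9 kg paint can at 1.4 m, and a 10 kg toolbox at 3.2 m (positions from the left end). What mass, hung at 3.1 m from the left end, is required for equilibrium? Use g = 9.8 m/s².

m ≈ 64.7 kg

Sum moments about the pivot (at 2.6 m from the left end) (the support reaction has zero arm there).
Beam weight: 5.3 × 9.8 = 51.94 N down at 1.75 m → arm 0.85 m, τ = 51.94 × 0.85 = 44.15 N·m counterclockwise.
Hanging mass: 13 × 9.8 = 127.4 N down at 0.91 m → arm 1.69 m, τ = 127.4 × 1.69 = 215.3 N·m counterclockwise.
Paint can: 9.9 × 9.8 = 97.02 N down at 1.4 m → arm 1.2 m, τ = 97.02 × 1.2 = 116.4 N·m counterclockwise.
Toolbox: 10 × 9.8 = 98 N down at 3.2 m → arm 0.6 m, τ = 98 × 0.6 = 58.8 N·m clockwise.
Net moment of known loads = 317.1 N·m counterclockwise.
An unknown mass m at 3.1 m has arm 0.5 m; its moment is m·g·0.5 clockwise.
Balancing moments: m × 9.8 × 0.5 = 317.1, giving m = 317.1 / (9.8 × 0.5) = 64.7 kg.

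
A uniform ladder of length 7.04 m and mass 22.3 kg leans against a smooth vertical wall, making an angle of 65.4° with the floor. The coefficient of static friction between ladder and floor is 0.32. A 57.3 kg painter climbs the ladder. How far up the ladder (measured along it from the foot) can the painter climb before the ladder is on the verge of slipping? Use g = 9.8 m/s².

Choose the foot of the ladder as the axis so the floor normal and friction both act there and drop out.
Ladder weight 22.3×9.8 = 218.5 N acts at 3.52 m along the ladder; its horizontal arm is 3.52·cos65.4° = 1.465 m → τ = 320.1 N·m clockwise.
Painter weight 57.3×9.8 = 561.5 N at distance d → arm d·cos65.4° → τ = 561.5·d·0.4163 clockwise.
Wall normal N at the top has arm L sinθ = 6.401 m counterclockwise, so Στ = 0 gives N·6.401 = 320.1 + 233.8·d.
ΣFy = 0 ⇒ N_floor = 780 N, so the maximum friction is μ_s·N_floor = 0.32×780 = 249.6 N. ΣFx = 0 ⇒ N_wall = f, so at the slipping point N = 249.6 N.
Substituting: 249.6×6.401 = 320.1 + 233.8·d ⇒ d = (1598 − 320.1) / 233.8 = 5.47 m.

d ≈ 5.47 m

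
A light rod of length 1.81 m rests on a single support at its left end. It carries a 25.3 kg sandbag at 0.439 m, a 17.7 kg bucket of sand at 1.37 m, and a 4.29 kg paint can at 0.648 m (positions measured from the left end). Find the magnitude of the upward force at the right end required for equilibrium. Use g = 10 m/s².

Sum moments about the left end (the unknown pivot reaction has zero arm there).
Sandbag: 25.3 × 10 = 253 N down at 0.439 m → arm 0.439 m, τ = 253 × 0.439 = 111.1 N·m clockwise.
Bucket of sand: 17.7 × 10 = 177 N down at 1.37 m → arm 1.37 m, τ = 177 × 1.37 = 242.5 N·m clockwise.
Paint can: 4.29 × 10 = 42.9 N down at 0.648 m → arm 0.648 m, τ = 42.9 × 0.648 = 27.8 N·m clockwise.
Net moment of the loads = 381.4 N·m clockwise.
The upward force F acts at the right end, arm 1.81 m, giving F × 1.81 counterclockwise.
For rotational equilibrium, F × 1.81 = 381.4, so F = 381.4 / 1.81 = 211 N.

F ≈ 211 N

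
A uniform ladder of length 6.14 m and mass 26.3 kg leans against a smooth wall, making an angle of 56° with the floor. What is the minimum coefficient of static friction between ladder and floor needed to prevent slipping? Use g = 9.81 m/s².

μ_min ≈ 0.337

About the foot of the ladder:
Ladder weight 26.3×9.81 = 258 N acts at 3.07 m along the ladder; its horizontal arm is 3.07·cos56° = 1.717 m → τ = 443 N·m clockwise.
Wall normal N acts horizontally at the top; its moment arm is the height L sinθ = 6.14·sin56° = 5.09 m, counterclockwise.
Setting net torque to zero: N × 5.09 = 443 → N = 87.03 N.
ΣFx = 0 ⇒ f = N_wall = 87.03 N. ΣFy = 0 ⇒ N_floor = 258 N.
μ_min = f / N_floor = 87.03 / 258 = 0.337.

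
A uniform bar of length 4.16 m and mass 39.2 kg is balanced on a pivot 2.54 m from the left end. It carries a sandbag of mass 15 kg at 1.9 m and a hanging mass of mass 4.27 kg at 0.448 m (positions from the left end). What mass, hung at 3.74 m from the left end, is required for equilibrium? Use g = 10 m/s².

m ≈ 30.5 kg

About the pivot (at 2.54 m from the left end):
Beam weight: 39.2 × 10 = 392 N down at 2.08 m → arm 0.46 m, τ = 392 × 0.46 = 180.3 N·m counterclockwise.
Sandbag: 15 × 10 = 150 N down at 1.9 m → arm 0.64 m, τ = 150 × 0.64 = 96 N·m counterclockwise.
Hanging mass: 4.27 × 10 = 42.7 N down at 0.448 m → arm 2.092 m, τ = 42.7 × 2.092 = 89.33 N·m counterclockwise.
Net moment of known loads = 365.6 N·m counterclockwise.
An unknown mass m at 3.74 m has arm 1.2 m; its moment is m·g·1.2 clockwise.
Στ = 0 ⇒ m × 10 × 1.2 = 365.6 ⇒ m = 365.6 / (10 × 1.2) = 30.5 kg.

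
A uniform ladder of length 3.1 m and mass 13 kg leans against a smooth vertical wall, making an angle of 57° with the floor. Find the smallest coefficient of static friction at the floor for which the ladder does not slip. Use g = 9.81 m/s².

μ_min ≈ 0.325

Sum moments about the foot of the ladder (the floor normal and friction both act there and drop out).
Ladder weight 13×9.81 = 127.5 N acts at 1.55 m along the ladder; its horizontal arm is 1.55·cos57° = 0.8442 m → τ = 107.6 N·m clockwise.
Wall normal N acts horizontally at the top; its moment arm is the height L sinθ = 3.1·sin57° = 2.6 m, counterclockwise.
Setting net torque to zero: N × 2.6 = 107.6 → N = 41.38 N.
ΣFx = 0 ⇒ f = N_wall = 41.38 N. ΣFy = 0 ⇒ N_floor = 127.5 N.
μ_min = f / N_floor = 41.38 / 127.5 = 0.325.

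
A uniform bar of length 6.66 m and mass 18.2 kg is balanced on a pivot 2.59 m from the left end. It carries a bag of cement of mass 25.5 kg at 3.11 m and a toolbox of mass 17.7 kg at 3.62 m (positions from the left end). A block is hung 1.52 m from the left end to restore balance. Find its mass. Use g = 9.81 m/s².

m ≈ 42 kg

About the pivot (at 2.59 m from the left end):
Beam weight: 18.2 × 9.81 = 178.5 N down at 3.33 m → arm 0.74 m, τ = 178.5 × 0.74 = 132.1 N·m clockwise.
Bag of cement: 25.5 × 9.81 = 250.2 N down at 3.11 m → arm 0.52 m, τ = 250.2 × 0.52 = 130.1 N·m clockwise.
Toolbox: 17.7 × 9.81 = 173.6 N down at 3.62 m → arm 1.03 m, τ = 173.6 × 1.03 = 178.8 N·m clockwise.
Net moment of known loads = 441 N·m clockwise.
An unknown mass m at 1.52 m has arm 1.07 m; its moment is m·g·1.07 counterclockwise.
Balancing moments: m × 9.81 × 1.07 = 441, giving m = 441 / (9.81 × 1.07) = 42 kg.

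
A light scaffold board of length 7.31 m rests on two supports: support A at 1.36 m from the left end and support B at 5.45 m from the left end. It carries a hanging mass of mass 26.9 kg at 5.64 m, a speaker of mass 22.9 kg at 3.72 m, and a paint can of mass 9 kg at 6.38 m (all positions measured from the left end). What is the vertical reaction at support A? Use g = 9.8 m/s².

Taking torques about support B:
Hanging mass: 26.9 × 9.8 = 263.6 N down at 5.64 m → arm 0.19 m, τ = 263.6 × 0.19 = 50.08 N·m clockwise.
Speaker: 22.9 × 9.8 = 224.4 N down at 3.72 m → arm 1.73 m, τ = 224.4 × 1.73 = 388.2 N·m counterclockwise.
Paint can: 9 × 9.8 = 88.2 N down at 6.38 m → arm 0.93 m, τ = 88.2 × 0.93 = 82.03 N·m clockwise.
Net load moment about support B = 256.1 N·m counterclockwise.
Reaction R at support A is upward at 1.36 m, arm 4.09 m → moment R × 4.09 clockwise.
For rotational equilibrium, R × 4.09 = 256.1, so R = 62.6 N.

R_A ≈ 62.6 N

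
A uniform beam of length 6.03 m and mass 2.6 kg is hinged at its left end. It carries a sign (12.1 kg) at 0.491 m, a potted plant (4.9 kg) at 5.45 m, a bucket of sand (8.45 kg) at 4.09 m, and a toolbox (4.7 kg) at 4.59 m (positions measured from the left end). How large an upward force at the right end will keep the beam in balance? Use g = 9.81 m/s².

F ≈ 157 N

Taking torques about the left end:
Beam weight: 2.6 × 9.81 = 25.51 N down at 3.015 m → arm 3.015 m, τ = 25.51 × 3.015 = 76.91 N·m clockwise.
Sign: 12.1 × 9.81 = 118.7 N down at 0.491 m → arm 0.491 m, τ = 118.7 × 0.491 = 58.28 N·m clockwise.
Potted plant: 4.9 × 9.81 = 48.07 N down at 5.45 m → arm 5.45 m, τ = 48.07 × 5.45 = 262 N·m clockwise.
Bucket of sand: 8.45 × 9.81 = 82.89 N down at 4.09 m → arm 4.09 m, τ = 82.89 × 4.09 = 339 N·m clockwise.
Toolbox: 4.7 × 9.81 = 46.11 N down at 4.59 m → arm 4.59 m, τ = 46.11 × 4.59 = 211.6 N·m clockwise.
Net moment of the loads = 947.8 N·m clockwise.
The upward force F acts at the right end, arm 6.03 m, giving F × 6.03 counterclockwise.
Στ = 0 ⇒ F × 6.03 = 947.8 ⇒ F = 947.8 / 6.03 = 157 N.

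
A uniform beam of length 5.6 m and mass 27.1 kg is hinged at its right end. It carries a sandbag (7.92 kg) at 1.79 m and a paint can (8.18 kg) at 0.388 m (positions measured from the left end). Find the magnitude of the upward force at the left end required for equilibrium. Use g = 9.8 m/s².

F ≈ 260 N

Choose the right end as the axis so the unknown pivot reaction has zero arm there.
Beam weight: 27.1 × 9.8 = 265.6 N down at 2.8 m → arm 2.8 m, τ = 265.6 × 2.8 = 743.7 N·m counterclockwise.
Sandbag: 7.92 × 9.8 = 77.62 N down at 1.79 m → arm 3.81 m, τ = 77.62 × 3.81 = 295.7 N·m counterclockwise.
Paint can: 8.18 × 9.8 = 80.16 N down at 0.388 m → arm 5.212 m, τ = 80.16 × 5.212 = 417.8 N·m counterclockwise.
Net moment of the loads = 1457 N·m counterclockwise.
The upward force F acts at the left end, arm 5.6 m, giving F × 5.6 clockwise.
Setting net torque to zero: F × 5.6 = 1457 → F = 1457 / 5.6 = 260 N.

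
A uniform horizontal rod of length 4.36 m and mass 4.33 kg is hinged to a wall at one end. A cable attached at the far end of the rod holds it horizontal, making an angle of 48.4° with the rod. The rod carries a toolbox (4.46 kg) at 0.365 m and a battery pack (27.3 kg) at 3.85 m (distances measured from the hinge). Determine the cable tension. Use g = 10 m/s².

Choose the hinge as the axis so the unknown hinge reaction has zero arm there.
Beam weight: 4.33 × 10 = 43.3 N down at 2.18 m → arm 2.18 m, τ = 43.3 × 2.18 = 94.39 N·m clockwise.
Toolbox: 4.46 × 10 = 44.6 N down at 0.365 m → arm 0.365 m, τ = 44.6 × 0.365 = 16.28 N·m clockwise.
Battery pack: 27.3 × 10 = 273 N down at 3.85 m → arm 3.85 m, τ = 273 × 3.85 = 1051 N·m clockwise.
Total clockwise load moment = 1162 N·m.
The cable tension T acts at 4.36 m; only its component perpendicular to the rod, T sinθ, produces torque. sin 48.4° = 0.7478.
Στ = 0 ⇒ T × 4.36 × 0.7478 = 1162 ⇒ T = 1162 / 3.26 = 356 N.

T ≈ 356 N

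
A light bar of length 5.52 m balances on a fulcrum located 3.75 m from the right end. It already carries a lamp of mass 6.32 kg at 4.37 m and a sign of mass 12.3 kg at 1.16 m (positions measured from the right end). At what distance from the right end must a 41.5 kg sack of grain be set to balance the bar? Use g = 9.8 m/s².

About the fulcrum (at 3.75 m from the right end):
Lamp: 6.32 × 9.8 = 61.94 N down at 4.37 m → arm 0.62 m, τ = 61.94 × 0.62 = 38.4 N·m counterclockwise.
Sign: 12.3 × 9.8 = 120.5 N down at 1.16 m → arm 2.59 m, τ = 120.5 × 2.59 = 312.1 N·m clockwise.
Net moment of existing loads = 273.7 N·m clockwise.
The sack of grain weighs 41.5 × 9.8 = 406.7 N and must supply an equal counterclockwise moment, so its lever arm about the fulcrum is 273.7 / 406.7 = 0.673 m.
That puts it at 3.75 + 0.673 = 4.42 m from the right end.

x ≈ 4.42 m from the right end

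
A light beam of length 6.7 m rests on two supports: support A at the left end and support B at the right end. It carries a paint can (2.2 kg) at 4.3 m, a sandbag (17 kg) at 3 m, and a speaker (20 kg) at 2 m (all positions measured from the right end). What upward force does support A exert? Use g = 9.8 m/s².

Choose support B as the axis so its reaction then has zero moment arm.
Paint can: 2.2 × 9.8 = 21.56 N down at 4.3 m → arm 4.3 m, τ = 21.56 × 4.3 = 92.71 N·m counterclockwise.
Sandbag: 17 × 9.8 = 166.6 N down at 3 m → arm 3 m, τ = 166.6 × 3 = 499.8 N·m counterclockwise.
Speaker: 20 × 9.8 = 196 N down at 2 m → arm 2 m, τ = 196 × 2 = 392 N·m counterclockwise.
Net load moment about support B = 984.5 N·m counterclockwise.
Reaction R at support A is upward at 6.7 m, arm 6.7 m → moment R × 6.7 clockwise.
Setting net torque to zero: R × 6.7 = 984.5 → R = 147 N.

R_A ≈ 147 N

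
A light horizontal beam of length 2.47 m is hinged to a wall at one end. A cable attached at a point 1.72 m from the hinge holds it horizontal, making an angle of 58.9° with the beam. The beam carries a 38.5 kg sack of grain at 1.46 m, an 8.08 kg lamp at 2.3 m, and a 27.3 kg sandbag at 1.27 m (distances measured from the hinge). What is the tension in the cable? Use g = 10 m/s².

T ≈ 743 N

About the hinge:
Sack of grain: 38.5 × 10 = 385 N down at 1.46 m → arm 1.46 m, τ = 385 × 1.46 = 562.1 N·m clockwise.
Lamp: 8.08 × 10 = 80.8 N down at 2.3 m → arm 2.3 m, τ = 80.8 × 2.3 = 185.8 N·m clockwise.
Sandbag: 27.3 × 10 = 273 N down at 1.27 m → arm 1.27 m, τ = 273 × 1.27 = 346.7 N·m clockwise.
Total clockwise load moment = 1095 N·m.
The cable tension T acts at 1.72 m; only its component perpendicular to the beam, T sinθ, produces torque. sin 58.9° = 0.8563.
Στ = 0 ⇒ T × 1.72 × 0.8563 = 1095 ⇒ T = 1095 / 1.473 = 743 N.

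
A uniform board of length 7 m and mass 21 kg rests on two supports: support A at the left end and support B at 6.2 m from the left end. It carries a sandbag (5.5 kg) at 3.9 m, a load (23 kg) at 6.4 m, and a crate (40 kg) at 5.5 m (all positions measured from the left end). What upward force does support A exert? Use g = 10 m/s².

R_A ≈ 150 N

About support B:
Beam weight: 21 × 10 = 210 N down at 3.5 m → arm 2.7 m, τ = 210 × 2.7 = 567 N·m counterclockwise.
Sandbag: 5.5 × 10 = 55 N down at 3.9 m → arm 2.3 m, τ = 55 × 2.3 = 126.5 N·m counterclockwise.
Load: 23 × 10 = 230 N down at 6.4 m → arm 0.2 m, τ = 230 × 0.2 = 46 N·m clockwise.
Crate: 40 × 10 = 400 N down at 5.5 m → arm 0.7 m, τ = 400 × 0.7 = 280 N·m counterclockwise.
Net load moment about support B = 927.5 N·m counterclockwise.
Reaction R at support A is upward at 0 m, arm 6.2 m → moment R × 6.2 clockwise.
Setting net torque to zero: R × 6.2 = 927.5 → R = 150 N.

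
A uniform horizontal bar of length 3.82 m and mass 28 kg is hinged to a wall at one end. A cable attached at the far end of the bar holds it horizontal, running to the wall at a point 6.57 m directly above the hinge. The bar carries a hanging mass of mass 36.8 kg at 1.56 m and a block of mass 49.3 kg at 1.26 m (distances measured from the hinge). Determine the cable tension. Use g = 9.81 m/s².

T ≈ 514 N

Take moments about the hinge.
Beam weight: 28 × 9.81 = 274.7 N down at 1.91 m → arm 1.91 m, τ = 274.7 × 1.91 = 524.7 N·m clockwise.
Hanging mass: 36.8 × 9.81 = 361 N down at 1.56 m → arm 1.56 m, τ = 361 × 1.56 = 563.2 N·m clockwise.
Block: 49.3 × 9.81 = 483.6 N down at 1.26 m → arm 1.26 m, τ = 483.6 × 1.26 = 609.3 N·m clockwise.
Total clockwise load moment = 1697 N·m.
The cable tension T acts at 3.82 m; only its component perpendicular to the bar, T sinθ, produces torque. sinθ = h/√(h²+d²) = 6.57/√(6.57²+3.82²) = 0.8645.
For rotational equilibrium, T × 3.82 × 0.8645 = 1697, so T = 1697 / 3.302 = 514 N.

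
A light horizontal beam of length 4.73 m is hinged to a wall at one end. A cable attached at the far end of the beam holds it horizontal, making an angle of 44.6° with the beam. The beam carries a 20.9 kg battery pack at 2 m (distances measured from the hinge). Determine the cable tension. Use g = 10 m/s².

Choose the hinge as the axis so the unknown hinge reaction has zero arm there.
Battery pack: 20.9 × 10 = 209 N down at 2 m → arm 2 m, τ = 209 × 2 = 418 N·m clockwise.
Total clockwise load moment = 418 N·m.
The cable tension T acts at 4.73 m; only its component perpendicular to the beam, T sinθ, produces torque. sin 44.6° = 0.7022.
For rotational equilibrium, T × 4.73 × 0.7022 = 418, so T = 418 / 3.321 = 126 N.

T ≈ 126 N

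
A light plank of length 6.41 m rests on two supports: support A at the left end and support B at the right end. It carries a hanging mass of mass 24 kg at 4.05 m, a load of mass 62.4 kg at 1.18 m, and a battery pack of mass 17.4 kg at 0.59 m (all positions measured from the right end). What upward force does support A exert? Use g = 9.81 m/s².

R_A ≈ 277 N

Choose support B as the axis so its reaction then has zero moment arm.
Hanging mass: 24 × 9.81 = 235.4 N down at 4.05 m → arm 4.05 m, τ = 235.4 × 4.05 = 953.4 N·m counterclockwise.
Load: 62.4 × 9.81 = 612.1 N down at 1.18 m → arm 1.18 m, τ = 612.1 × 1.18 = 722.3 N·m counterclockwise.
Battery pack: 17.4 × 9.81 = 170.7 N down at 0.59 m → arm 0.59 m, τ = 170.7 × 0.59 = 100.7 N·m counterclockwise.
Net load moment about support B = 1776 N·m counterclockwise.
Reaction R at support A is upward at 6.41 m, arm 6.41 m → moment R × 6.41 clockwise.
Στ = 0 ⇒ R × 6.41 = 1776 ⇒ R = 277 N.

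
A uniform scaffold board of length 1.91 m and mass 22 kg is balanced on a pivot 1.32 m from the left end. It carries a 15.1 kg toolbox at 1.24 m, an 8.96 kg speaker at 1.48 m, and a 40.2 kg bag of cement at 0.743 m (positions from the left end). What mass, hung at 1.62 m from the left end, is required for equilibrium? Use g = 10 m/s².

m ≈ 103 kg

Choose the pivot (at 1.32 m from the left end) as the axis so the support reaction has zero arm there.
Beam weight: 22 × 10 = 220 N down at 0.955 m → arm 0.365 m, τ = 220 × 0.365 = 80.3 N·m counterclockwise.
Toolbox: 15.1 × 10 = 151 N down at 1.24 m → arm 0.08 m, τ = 151 × 0.08 = 12.08 N·m counterclockwise.
Speaker: 8.96 × 10 = 89.6 N down at 1.48 m → arm 0.16 m, τ = 89.6 × 0.16 = 14.34 N·m clockwise.
Bag of cement: 40.2 × 10 = 402 N down at 0.743 m → arm 0.577 m, τ = 402 × 0.577 = 232 N·m counterclockwise.
Net moment of known loads = 310 N·m counterclockwise.
An unknown mass m at 1.62 m has arm 0.3 m; its moment is m·g·0.3 clockwise.
For rotational equilibrium, m × 10 × 0.3 = 310, so m = 310 / (10 × 0.3) = 103 kg.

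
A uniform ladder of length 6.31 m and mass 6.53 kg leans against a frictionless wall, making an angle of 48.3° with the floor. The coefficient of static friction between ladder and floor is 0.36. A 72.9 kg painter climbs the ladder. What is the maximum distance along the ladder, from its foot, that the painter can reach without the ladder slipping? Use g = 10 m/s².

d ≈ 2.5 m

Taking torques about the foot of the ladder:
Ladder weight 6.53×10 = 65.3 N acts at 3.155 m along the ladder; its horizontal arm is 3.155·cos48.3° = 2.099 m → τ = 137.1 N·m clockwise.
Painter weight 72.9×10 = 729 N at distance d → arm d·cos48.3° → τ = 729·d·0.6652 clockwise.
Wall normal N at the top has arm L sinθ = 4.711 m counterclockwise, so Στ = 0 gives N·4.711 = 137.1 + 484.9·d.
ΣFy = 0 ⇒ N_floor = 794.3 N, so the maximum friction is μ_s·N_floor = 0.36×794.3 = 285.9 N. ΣFx = 0 ⇒ N_wall = f, so at the slipping point N = 285.9 N.
Substituting: 285.9×4.711 = 137.1 + 484.9·d ⇒ d = (1347 − 137.1) / 484.9 = 2.5 m.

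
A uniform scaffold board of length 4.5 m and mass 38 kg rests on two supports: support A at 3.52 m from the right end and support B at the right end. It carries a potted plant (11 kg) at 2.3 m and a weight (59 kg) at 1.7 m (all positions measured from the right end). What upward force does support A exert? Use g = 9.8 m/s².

R_A ≈ 588 N

About support B:
Beam weight: 38 × 9.8 = 372.4 N down at 2.25 m → arm 2.25 m, τ = 372.4 × 2.25 = 837.9 N·m counterclockwise.
Potted plant: 11 × 9.8 = 107.8 N down at 2.3 m → arm 2.3 m, τ = 107.8 × 2.3 = 247.9 N·m counterclockwise.
Weight: 59 × 9.8 = 578.2 N down at 1.7 m → arm 1.7 m, τ = 578.2 × 1.7 = 982.9 N·m counterclockwise.
Net load moment about support B = 2069 N·m counterclockwise.
Reaction R at support A is upward at 3.52 m, arm 3.52 m → moment R × 3.52 clockwise.
Setting net torque to zero: R × 3.52 = 2069 → R = 588 N.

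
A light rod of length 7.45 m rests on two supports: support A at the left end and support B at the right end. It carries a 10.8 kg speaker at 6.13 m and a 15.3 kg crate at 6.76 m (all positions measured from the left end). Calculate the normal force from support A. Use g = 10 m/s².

R_A ≈ 33.3 N

Sum moments about support B (its reaction then has zero moment arm).
Speaker: 10.8 × 10 = 108 N down at 6.13 m → arm 1.32 m, τ = 108 × 1.32 = 142.6 N·m counterclockwise.
Crate: 15.3 × 10 = 153 N down at 6.76 m → arm 0.69 m, τ = 153 × 0.69 = 105.6 N·m counterclockwise.
Net load moment about support B = 248.2 N·m counterclockwise.
Reaction R at support A is upward at 0 m, arm 7.45 m → moment R × 7.45 clockwise.
For rotational equilibrium, R × 7.45 = 248.2, so R = 33.3 N.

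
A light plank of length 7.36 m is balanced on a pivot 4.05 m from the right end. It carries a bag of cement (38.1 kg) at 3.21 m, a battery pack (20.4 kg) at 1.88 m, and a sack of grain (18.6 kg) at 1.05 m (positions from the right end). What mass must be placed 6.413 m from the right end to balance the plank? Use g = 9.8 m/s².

m ≈ 55.9 kg

Taking torques about the pivot (at 4.05 m from the right end):
Bag of cement: 38.1 × 9.8 = 373.4 N down at 3.21 m → arm 0.84 m, τ = 373.4 × 0.84 = 313.7 N·m clockwise.
Battery pack: 20.4 × 9.8 = 199.9 N down at 1.88 m → arm 2.17 m, τ = 199.9 × 2.17 = 433.8 N·m clockwise.
Sack of grain: 18.6 × 9.8 = 182.3 N down at 1.05 m → arm 3 m, τ = 182.3 × 3 = 546.9 N·m clockwise.
Net moment of known loads = 1294 N·m clockwise.
An unknown mass m at 6.413 m has arm 2.363 m; its moment is m·g·2.363 counterclockwise.
Setting net torque to zero: m × 9.8 × 2.363 = 1294 → m = 1294 / (9.8 × 2.363) = 55.9 kg.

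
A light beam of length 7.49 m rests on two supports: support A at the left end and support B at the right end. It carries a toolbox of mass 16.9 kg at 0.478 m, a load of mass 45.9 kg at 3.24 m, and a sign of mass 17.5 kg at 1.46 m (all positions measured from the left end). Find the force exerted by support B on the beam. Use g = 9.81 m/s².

R_B ≈ 239 N

Choose support A as the axis so its reaction then has zero moment arm.
Toolbox: 16.9 × 9.81 = 165.8 N down at 0.478 m → arm 0.478 m, τ = 165.8 × 0.478 = 79.25 N·m clockwise.
Load: 45.9 × 9.81 = 450.3 N down at 3.24 m → arm 3.24 m, τ = 450.3 × 3.24 = 1459 N·m clockwise.
Sign: 17.5 × 9.81 = 171.7 N down at 1.46 m → arm 1.46 m, τ = 171.7 × 1.46 = 250.7 N·m clockwise.
Net load moment about support A = 1789 N·m clockwise.
Reaction R at support B is upward at 7.49 m, arm 7.49 m → moment R × 7.49 counterclockwise.
Στ = 0 ⇒ R × 7.49 = 1789 ⇒ R = 239 N.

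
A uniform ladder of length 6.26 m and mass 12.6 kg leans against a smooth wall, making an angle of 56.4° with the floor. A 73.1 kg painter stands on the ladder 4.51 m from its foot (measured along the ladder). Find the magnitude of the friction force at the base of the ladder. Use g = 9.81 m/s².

Sum moments about the foot of the ladder (the floor normal and friction both act there and drop out).
Ladder weight 12.6×9.81 = 123.6 N acts at 3.13 m along the ladder; its horizontal arm is 3.13·cos56.4° = 1.732 m → τ = 214.1 N·m clockwise.
Painter: 73.1×9.81 = 717.1 N at 4.51 m → arm 2.496 m → τ = 1790 N·m clockwise.
Wall normal N acts horizontally at the top; its moment arm is the height L sinθ = 6.26·sin56.4° = 5.214 m, counterclockwise.
For rotational equilibrium, N × 5.214 = 2004, so N = 384 N.
ΣFx = 0: friction at the foot balances the wall's push, so f = N_wall = 384 N.

f ≈ 384 N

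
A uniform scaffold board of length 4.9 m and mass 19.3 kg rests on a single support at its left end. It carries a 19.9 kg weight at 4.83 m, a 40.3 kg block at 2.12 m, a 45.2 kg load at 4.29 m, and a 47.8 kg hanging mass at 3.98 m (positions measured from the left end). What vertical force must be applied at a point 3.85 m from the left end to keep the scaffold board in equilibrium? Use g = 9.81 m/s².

About the left end:
Beam weight: 19.3 × 9.81 = 189.3 N down at 2.45 m → arm 2.45 m, τ = 189.3 × 2.45 = 463.8 N·m clockwise.
Weight: 19.9 × 9.81 = 195.2 N down at 4.83 m → arm 4.83 m, τ = 195.2 × 4.83 = 942.8 N·m clockwise.
Block: 40.3 × 9.81 = 395.3 N down at 2.12 m → arm 2.12 m, τ = 395.3 × 2.12 = 838 N·m clockwise.
Load: 45.2 × 9.81 = 443.4 N down at 4.29 m → arm 4.29 m, τ = 443.4 × 4.29 = 1902 N·m clockwise.
Hanging mass: 47.8 × 9.81 = 468.9 N down at 3.98 m → arm 3.98 m, τ = 468.9 × 3.98 = 1866 N·m clockwise.
Net moment of the loads = 6013 N·m clockwise.
The upward force F acts at a point 3.85 m from the left end, arm 3.85 m, giving F × 3.85 counterclockwise.
Στ = 0 ⇒ F × 3.85 = 6013 ⇒ F = 6013 / 3.85 = 1560 N.

F ≈ 1560 N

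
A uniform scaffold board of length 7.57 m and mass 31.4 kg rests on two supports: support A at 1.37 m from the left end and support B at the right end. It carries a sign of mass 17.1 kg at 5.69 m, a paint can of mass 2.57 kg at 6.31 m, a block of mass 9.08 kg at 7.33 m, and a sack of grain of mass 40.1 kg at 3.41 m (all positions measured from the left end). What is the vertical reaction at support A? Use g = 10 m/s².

R_A ≈ 521 N

Taking torques about support B:
Beam weight: 31.4 × 10 = 314 N down at 3.785 m → arm 3.785 m, τ = 314 × 3.785 = 1188 N·m counterclockwise.
Sign: 17.1 × 10 = 171 N down at 5.69 m → arm 1.88 m, τ = 171 × 1.88 = 321.5 N·m counterclockwise.
Paint can: 2.57 × 10 = 25.7 N down at 6.31 m → arm 1.26 m, τ = 25.7 × 1.26 = 32.38 N·m counterclockwise.
Block: 9.08 × 10 = 90.8 N down at 7.33 m → arm 0.24 m, τ = 90.8 × 0.24 = 21.79 N·m counterclockwise.
Sack of grain: 40.1 × 10 = 401 N down at 3.41 m → arm 4.16 m, τ = 401 × 4.16 = 1668 N·m counterclockwise.
Net load moment about support B = 3232 N·m counterclockwise.
Reaction R at support A is upward at 1.37 m, arm 6.2 m → moment R × 6.2 clockwise.
Στ = 0 ⇒ R × 6.2 = 3232 ⇒ R = 521 N.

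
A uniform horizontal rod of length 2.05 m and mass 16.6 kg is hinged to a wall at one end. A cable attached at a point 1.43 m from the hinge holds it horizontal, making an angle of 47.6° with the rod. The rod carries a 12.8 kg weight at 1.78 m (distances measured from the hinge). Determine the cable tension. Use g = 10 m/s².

T ≈ 377 N

About the hinge:
Beam weight: 16.6 × 10 = 166 N down at 1.025 m → arm 1.025 m, τ = 166 × 1.025 = 170.1 N·m clockwise.
Weight: 12.8 × 10 = 128 N down at 1.78 m → arm 1.78 m, τ = 128 × 1.78 = 227.8 N·m clockwise.
Total clockwise load moment = 397.9 N·m.
The cable tension T acts at 1.43 m; only its component perpendicular to the rod, T sinθ, produces torque. sin 47.6° = 0.7385.
For rotational equilibrium, T × 1.43 × 0.7385 = 397.9, so T = 397.9 / 1.056 = 377 N.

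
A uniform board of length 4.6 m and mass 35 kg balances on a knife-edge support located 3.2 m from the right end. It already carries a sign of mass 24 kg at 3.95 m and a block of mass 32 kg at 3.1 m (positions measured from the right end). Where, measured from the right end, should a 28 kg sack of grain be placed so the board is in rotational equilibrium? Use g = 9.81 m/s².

Take moments about the knife-edge support (at 3.2 m from the right end).
Beam weight: 35 × 9.81 = 343.4 N down at 2.3 m → arm 0.9 m, τ = 343.4 × 0.9 = 309.1 N·m clockwise.
Sign: 24 × 9.81 = 235.4 N down at 3.95 m → arm 0.75 m, τ = 235.4 × 0.75 = 176.6 N·m counterclockwise.
Block: 32 × 9.81 = 313.9 N down at 3.1 m → arm 0.1 m, τ = 313.9 × 0.1 = 31.39 N·m clockwise.
Net moment of existing loads = 163.9 N·m clockwise.
The sack of grain weighs 28 × 9.81 = 274.7 N and must supply an equal counterclockwise moment, so its lever arm about the knife-edge support is 163.9 / 274.7 = 0.597 m.
That puts it at 3.2 + 0.597 = 3.8 m from the right end.

x ≈ 3.8 m from the right end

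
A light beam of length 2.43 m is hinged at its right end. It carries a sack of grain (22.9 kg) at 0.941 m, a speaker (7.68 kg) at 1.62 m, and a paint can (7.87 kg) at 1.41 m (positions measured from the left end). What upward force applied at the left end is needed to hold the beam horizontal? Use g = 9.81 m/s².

F ≈ 195 N

About the right end:
Sack of grain: 22.9 × 9.81 = 224.6 N down at 0.941 m → arm 1.489 m, τ = 224.6 × 1.489 = 334.4 N·m counterclockwise.
Speaker: 7.68 × 9.81 = 75.34 N down at 1.62 m → arm 0.81 m, τ = 75.34 × 0.81 = 61.03 N·m counterclockwise.
Paint can: 7.87 × 9.81 = 77.2 N down at 1.41 m → arm 1.02 m, τ = 77.2 × 1.02 = 78.74 N·m counterclockwise.
Net moment of the loads = 474.2 N·m counterclockwise.
The upward force F acts at the left end, arm 2.43 m, giving F × 2.43 clockwise.
Στ = 0 ⇒ F × 2.43 = 474.2 ⇒ F = 474.2 / 2.43 = 195 N.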